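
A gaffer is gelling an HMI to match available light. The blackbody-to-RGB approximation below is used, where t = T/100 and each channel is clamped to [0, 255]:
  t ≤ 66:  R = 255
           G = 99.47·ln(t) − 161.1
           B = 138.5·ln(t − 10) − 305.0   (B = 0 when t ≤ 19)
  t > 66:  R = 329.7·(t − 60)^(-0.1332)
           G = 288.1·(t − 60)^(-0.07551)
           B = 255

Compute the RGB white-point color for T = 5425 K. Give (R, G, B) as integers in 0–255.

(255, 236, 220)

t = 5425/100 = 54.25; the t ≤ 66 branch applies.
R = 255 by definition for t ≤ 66.
G = 99.47·ln 54.25 − 161.1 = 99.47·3.9936 − 161.1 = 236.144.
B = 138.5·ln(54.25 − 10) − 305.0 = 138.5·ln 44.25 − 305.0 = 138.5·3.7899 − 305.0 = 219.895.
Rounded: (255, 236, 220).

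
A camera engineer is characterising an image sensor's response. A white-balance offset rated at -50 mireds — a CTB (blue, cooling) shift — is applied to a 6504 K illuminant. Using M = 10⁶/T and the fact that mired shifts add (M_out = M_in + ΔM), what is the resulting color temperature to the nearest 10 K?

9640 K

M_in = 10⁶/6504 = 153.75 mireds.
M_out = 153.75 + (-50) = 103.75 mireds.
T_out = 10⁶/103.75 = 9638.4 K → 9640 K.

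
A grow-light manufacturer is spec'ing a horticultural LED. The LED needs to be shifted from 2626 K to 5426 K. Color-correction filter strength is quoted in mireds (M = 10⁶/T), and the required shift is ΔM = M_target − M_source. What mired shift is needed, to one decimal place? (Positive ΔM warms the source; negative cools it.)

M_source = 10⁶/2626 = 380.807; M_target = 10⁶/5426 = 184.298.
ΔM = 184.298 − 380.807 = -196.509 → -196.5 mireds, a cooling shift.

-196.5 mireds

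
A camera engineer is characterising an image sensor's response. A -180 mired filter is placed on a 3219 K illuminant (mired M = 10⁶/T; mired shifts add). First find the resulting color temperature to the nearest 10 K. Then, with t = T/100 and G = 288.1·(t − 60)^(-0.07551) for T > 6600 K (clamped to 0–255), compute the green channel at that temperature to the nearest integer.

M_in = 10⁶/3219 = 310.66; M_out = 310.66 + (-180) = 130.66.
T_out = 10⁶/130.66 = 7653.7 K → 7650 K; t = 76.5.
G = 288.1·(76.5 − 60)^(-0.07551) = 288.1·16.5^(-0.07551) = 288.1·0.80922 = 233.137.
Rounded: 233.

233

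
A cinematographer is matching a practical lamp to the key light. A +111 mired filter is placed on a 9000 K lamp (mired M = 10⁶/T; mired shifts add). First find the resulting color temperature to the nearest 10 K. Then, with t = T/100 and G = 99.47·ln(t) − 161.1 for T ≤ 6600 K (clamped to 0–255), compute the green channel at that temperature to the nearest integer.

218

M_in = 10⁶/9000 = 111.11; M_out = 111.11 + (+111) = 222.11.
T_out = 10⁶/222.11 = 4502.3 K → 4500 K; t = 45.
G = 99.47·ln 45 − 161.1 = 99.47·3.8067 − 161.1 = 217.549.
Rounded: 218.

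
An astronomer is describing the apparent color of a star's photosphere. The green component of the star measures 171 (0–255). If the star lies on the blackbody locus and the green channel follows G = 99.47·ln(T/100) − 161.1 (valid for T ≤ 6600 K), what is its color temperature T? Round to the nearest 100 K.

ln t = (171 + 161.1) / 99.47 = 3.3387.
t = e^3.3387 = 28.182.
T = 100·t = 2818 K → 2800 K to the nearest 100 K.

2800 K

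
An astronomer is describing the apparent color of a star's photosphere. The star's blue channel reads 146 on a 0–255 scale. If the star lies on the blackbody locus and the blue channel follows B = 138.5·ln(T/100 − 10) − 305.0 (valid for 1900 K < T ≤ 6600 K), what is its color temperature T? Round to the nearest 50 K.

ln(t − 10) = (146 + 305.0) / 138.5 = 3.2563.
t − 10 = e^3.2563 = 25.954, so t = 35.954.
T = 100·t = 3595 K → 3600 K to the nearest 50 K.

3600 K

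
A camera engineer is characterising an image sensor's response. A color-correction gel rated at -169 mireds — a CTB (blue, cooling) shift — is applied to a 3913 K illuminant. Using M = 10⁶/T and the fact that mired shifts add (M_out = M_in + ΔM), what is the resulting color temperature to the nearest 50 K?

M_in = 10⁶/3913 = 255.56 mireds.
M_out = 255.56 + (-169) = 86.56 mireds.
T_out = 10⁶/86.56 = 11552.9 K → 11550 K.

11550 K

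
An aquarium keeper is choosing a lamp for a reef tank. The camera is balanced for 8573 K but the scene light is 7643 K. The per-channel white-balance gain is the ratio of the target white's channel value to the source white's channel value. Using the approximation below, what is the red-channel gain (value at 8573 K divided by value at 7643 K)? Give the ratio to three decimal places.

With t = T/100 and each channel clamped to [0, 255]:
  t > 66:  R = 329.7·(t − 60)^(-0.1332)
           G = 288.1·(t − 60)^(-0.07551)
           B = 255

0.942

At 7643 K (t = 76.43):
  R = 329.7·(76.43 − 60)^(-0.1332) = 329.7·16.43^(-0.1332) = 329.7·0.68877 = 227.089.
At 8573 K (t = 85.73):
  R = 329.7·(85.73 − 60)^(-0.1332) = 329.7·25.73^(-0.1332) = 329.7·0.64883 = 213.919.
Gain = 213.919 / 227.089 = 0.9420 → 0.942.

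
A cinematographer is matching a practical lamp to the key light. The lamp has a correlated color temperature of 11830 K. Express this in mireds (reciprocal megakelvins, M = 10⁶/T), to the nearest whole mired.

M = 10⁶ / 11830 = 84.531 → 85 mireds.

85 mireds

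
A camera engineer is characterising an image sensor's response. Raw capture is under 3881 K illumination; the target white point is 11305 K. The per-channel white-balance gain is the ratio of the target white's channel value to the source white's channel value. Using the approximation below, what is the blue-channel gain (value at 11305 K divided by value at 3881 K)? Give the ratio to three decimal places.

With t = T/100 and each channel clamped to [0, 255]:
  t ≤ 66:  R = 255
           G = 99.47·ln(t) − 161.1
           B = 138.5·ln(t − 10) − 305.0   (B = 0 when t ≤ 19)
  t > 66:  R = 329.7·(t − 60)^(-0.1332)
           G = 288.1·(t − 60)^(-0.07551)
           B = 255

At 3881 K (t = 38.81):
  B = 138.5·ln(38.81 − 10) − 305.0 = 138.5·ln 28.81 − 305.0 = 138.5·3.3607 − 305.0 = 160.460.
At 11305 K (t = 113.05):
  B = 255 by definition for t > 66.
Gain = 255.000 / 160.460 = 1.5892 → 1.589.

1.589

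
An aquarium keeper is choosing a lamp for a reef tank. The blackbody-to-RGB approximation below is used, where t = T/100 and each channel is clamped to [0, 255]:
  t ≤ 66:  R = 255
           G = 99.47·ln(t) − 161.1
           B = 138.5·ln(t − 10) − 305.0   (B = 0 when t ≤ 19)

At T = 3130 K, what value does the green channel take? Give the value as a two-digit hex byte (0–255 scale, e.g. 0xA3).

0xB5

t = 3130/100 = 31.3; the t ≤ 66 branch applies.
G = 99.47·ln 31.3 − 161.1 = 99.47·3.4436 − 161.1 = 181.437.
Rounded: 181; in hex, 0xB5.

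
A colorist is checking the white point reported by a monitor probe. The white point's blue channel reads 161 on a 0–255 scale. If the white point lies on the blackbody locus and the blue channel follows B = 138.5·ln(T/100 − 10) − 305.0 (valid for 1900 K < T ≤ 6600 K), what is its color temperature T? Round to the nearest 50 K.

3900 K

ln(t − 10) = (161 + 305.0) / 138.5 = 3.3646.
t − 10 = e^3.3646 = 28.923, so t = 38.923.
T = 100·t = 3892 K → 3900 K to the nearest 50 K.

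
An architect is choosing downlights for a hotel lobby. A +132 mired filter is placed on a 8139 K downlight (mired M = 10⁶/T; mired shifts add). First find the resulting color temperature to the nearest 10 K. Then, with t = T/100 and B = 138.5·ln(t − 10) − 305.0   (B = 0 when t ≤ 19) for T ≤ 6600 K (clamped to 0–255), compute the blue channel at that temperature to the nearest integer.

162

M_in = 10⁶/8139 = 122.87; M_out = 122.87 + (+132) = 254.87.
T_out = 10⁶/254.87 = 3923.6 K → 3920 K; t = 39.2.
B = 138.5·ln(39.2 − 10) − 305.0 = 138.5·ln 29.2 − 305.0 = 138.5·3.3742 − 305.0 = 162.322.
Rounded: 162.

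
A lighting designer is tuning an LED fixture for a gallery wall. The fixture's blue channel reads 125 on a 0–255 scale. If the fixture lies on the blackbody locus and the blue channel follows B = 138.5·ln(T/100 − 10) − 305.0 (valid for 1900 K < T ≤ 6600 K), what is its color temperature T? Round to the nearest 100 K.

ln(t − 10) = (125 + 305.0) / 138.5 = 3.1047.
t − 10 = e^3.1047 = 22.302, so t = 32.302.
T = 100·t = 3230 K → 3200 K to the nearest 100 K.

3200 K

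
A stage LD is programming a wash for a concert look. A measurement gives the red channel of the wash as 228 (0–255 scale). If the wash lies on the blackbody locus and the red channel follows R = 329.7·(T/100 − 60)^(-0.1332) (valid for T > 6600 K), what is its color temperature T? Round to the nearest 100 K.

(t − 60)^(-0.1332) = 228/329.7 = 0.69154.
t − 60 = 0.69154^(1/-0.1332) = 0.69154^(-7.508) = 15.943, so t = 75.943.
T = 100·t = 7594 K → 7600 K to the nearest 100 K.

7600 K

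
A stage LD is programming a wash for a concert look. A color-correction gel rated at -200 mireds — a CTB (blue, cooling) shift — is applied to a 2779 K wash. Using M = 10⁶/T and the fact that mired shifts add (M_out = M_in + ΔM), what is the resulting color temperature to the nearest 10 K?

M_in = 10⁶/2779 = 359.84 mireds.
M_out = 359.84 + (-200) = 159.84 mireds.
T_out = 10⁶/159.84 = 6256.2 K → 6260 K.

6260 K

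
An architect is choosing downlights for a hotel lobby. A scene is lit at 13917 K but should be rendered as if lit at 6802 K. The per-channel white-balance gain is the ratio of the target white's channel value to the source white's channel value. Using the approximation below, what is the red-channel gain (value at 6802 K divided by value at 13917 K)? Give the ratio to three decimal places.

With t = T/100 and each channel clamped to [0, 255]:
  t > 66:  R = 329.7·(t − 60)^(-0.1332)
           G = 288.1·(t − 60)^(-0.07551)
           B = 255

1.357

At 13917 K (t = 139.17):
  R = 329.7·(139.17 − 60)^(-0.1332) = 329.7·79.17^(-0.1332) = 329.7·0.55861 = 184.175.
At 6802 K (t = 68.02):
  R = 329.7·(68.02 − 60)^(-0.1332) = 329.7·8.02^(-0.1332) = 329.7·0.75782 = 249.852.
Gain = 249.852 / 184.175 = 1.3566 → 1.357.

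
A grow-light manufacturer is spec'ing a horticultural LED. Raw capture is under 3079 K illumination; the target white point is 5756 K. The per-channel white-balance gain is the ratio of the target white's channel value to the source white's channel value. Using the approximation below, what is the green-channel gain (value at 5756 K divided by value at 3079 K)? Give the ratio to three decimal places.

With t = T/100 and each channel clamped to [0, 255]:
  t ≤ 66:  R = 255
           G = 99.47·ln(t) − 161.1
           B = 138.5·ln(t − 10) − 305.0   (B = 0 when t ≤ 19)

At 3079 K (t = 30.79):
  G = 99.47·ln 30.79 − 161.1 = 99.47·3.4272 − 161.1 = 179.803.
At 5756 K (t = 57.56):
  G = 99.47·ln 57.56 − 161.1 = 99.47·4.0528 − 161.1 = 242.035.
Gain = 242.035 / 179.803 = 1.3461 → 1.346.

1.346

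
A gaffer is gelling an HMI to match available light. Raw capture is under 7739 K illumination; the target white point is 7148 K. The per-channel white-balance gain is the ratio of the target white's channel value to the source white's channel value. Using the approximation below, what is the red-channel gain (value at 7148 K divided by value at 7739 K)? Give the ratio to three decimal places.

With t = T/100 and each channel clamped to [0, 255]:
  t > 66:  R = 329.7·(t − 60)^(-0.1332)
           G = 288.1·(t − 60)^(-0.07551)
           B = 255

1.057

At 7739 K (t = 77.39):
  R = 329.7·(77.39 − 60)^(-0.1332) = 329.7·17.39^(-0.1332) = 329.7·0.68358 = 225.378.
At 7148 K (t = 71.48):
  R = 329.7·(71.48 − 60)^(-0.1332) = 329.7·11.48^(-0.1332) = 329.7·0.72246 = 238.196.
Gain = 238.196 / 225.378 = 1.0569 → 1.057.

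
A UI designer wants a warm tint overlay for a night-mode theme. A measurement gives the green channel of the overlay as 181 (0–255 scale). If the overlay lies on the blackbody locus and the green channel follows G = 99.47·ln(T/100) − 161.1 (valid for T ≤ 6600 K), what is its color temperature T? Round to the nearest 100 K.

3100 K

ln t = (181 + 161.1) / 99.47 = 3.4392.
t = e^3.4392 = 31.163.
T = 100·t = 3116 K → 3100 K to the nearest 100 K.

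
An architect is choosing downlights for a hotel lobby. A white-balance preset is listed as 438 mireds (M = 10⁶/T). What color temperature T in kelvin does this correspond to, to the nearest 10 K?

T = 10⁶ / 438 = 2283.11 K → 2280 K.

2280 K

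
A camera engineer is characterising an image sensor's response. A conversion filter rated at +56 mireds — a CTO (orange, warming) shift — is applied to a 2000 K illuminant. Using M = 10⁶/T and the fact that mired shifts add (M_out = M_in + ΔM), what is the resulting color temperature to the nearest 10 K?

M_in = 10⁶/2000 = 500.00 mireds.
M_out = 500.00 + (+56) = 556.00 mireds.
T_out = 10⁶/556.00 = 1798.6 K → 1800 K.

1800 K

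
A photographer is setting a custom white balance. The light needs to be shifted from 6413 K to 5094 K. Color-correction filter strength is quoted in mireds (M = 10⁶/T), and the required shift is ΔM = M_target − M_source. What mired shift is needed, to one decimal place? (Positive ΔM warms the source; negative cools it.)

+40.4 mireds

M_source = 10⁶/6413 = 155.933; M_target = 10⁶/5094 = 196.309.
ΔM = 196.309 − 155.933 = 40.376 → +40.4 mireds, a warming shift.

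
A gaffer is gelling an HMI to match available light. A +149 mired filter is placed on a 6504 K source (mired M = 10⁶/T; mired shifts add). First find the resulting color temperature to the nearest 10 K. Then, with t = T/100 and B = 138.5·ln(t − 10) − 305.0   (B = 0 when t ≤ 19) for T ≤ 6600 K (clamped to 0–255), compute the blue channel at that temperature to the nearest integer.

129

M_in = 10⁶/6504 = 153.75; M_out = 153.75 + (+149) = 302.75.
T_out = 10⁶/302.75 = 3303.0 K → 3300 K; t = 33.
B = 138.5·ln(33 − 10) − 305.0 = 138.5·ln 23 − 305.0 = 138.5·3.1355 − 305.0 = 129.266.
Rounded: 129.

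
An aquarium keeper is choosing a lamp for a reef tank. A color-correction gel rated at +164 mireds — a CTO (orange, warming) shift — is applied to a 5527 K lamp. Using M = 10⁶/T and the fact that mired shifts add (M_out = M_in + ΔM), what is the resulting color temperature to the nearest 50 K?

2900 K

M_in = 10⁶/5527 = 180.93 mireds.
M_out = 180.93 + (+164) = 344.93 mireds.
T_out = 10⁶/344.93 = 2899.1 K → 2900 K.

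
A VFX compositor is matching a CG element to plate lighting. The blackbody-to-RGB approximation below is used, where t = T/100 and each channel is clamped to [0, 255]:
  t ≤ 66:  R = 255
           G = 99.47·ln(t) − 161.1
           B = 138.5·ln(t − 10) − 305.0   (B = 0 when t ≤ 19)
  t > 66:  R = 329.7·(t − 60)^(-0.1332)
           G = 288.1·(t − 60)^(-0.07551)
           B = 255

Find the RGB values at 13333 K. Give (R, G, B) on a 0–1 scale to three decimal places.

(0.730, 0.817, 1.000)

t = 13333/100 = 133.33; the t > 66 branch applies.
R = 329.7·(133.33 − 60)^(-0.1332) = 329.7·73.33^(-0.1332) = 329.7·0.56434 = 186.064.
G = 288.1·(133.33 − 60)^(-0.07551) = 288.1·73.33^(-0.07551) = 288.1·0.72302 = 208.303.
B = 255 by definition for t > 66.
Dividing each by 255: (0.7297, 0.8169, 1.0000) → (0.730, 0.817, 1.000).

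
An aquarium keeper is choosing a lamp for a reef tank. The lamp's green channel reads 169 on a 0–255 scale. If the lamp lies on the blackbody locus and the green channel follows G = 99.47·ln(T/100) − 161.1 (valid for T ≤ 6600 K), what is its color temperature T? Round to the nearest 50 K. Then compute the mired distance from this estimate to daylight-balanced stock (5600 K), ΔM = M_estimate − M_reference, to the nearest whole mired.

+185 mireds

ln t = (169 + 161.1) / 99.47 = 3.3186.
t = e^3.3186 = 27.621.
T = 100·t = 2762 K → 2750 K to the nearest 50 K.
M_estimate = 10⁶/2750 = 363.64; M_reference = 10⁶/5600 = 178.57.
ΔM = 363.64 − 178.57 = 185.06 → +185 mireds.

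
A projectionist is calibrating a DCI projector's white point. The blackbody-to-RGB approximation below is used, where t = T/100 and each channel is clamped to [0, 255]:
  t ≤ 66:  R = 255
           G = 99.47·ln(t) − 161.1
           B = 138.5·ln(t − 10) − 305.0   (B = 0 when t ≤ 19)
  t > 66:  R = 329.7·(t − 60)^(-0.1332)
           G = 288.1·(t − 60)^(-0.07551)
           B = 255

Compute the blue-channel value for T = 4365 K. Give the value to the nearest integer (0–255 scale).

t = 4365/100 = 43.65; the t ≤ 66 branch applies.
B = 138.5·ln(43.65 − 10) − 305.0 = 138.5·ln 33.65 − 305.0 = 138.5·3.5160 − 305.0 = 181.968.
Rounded: 182.

182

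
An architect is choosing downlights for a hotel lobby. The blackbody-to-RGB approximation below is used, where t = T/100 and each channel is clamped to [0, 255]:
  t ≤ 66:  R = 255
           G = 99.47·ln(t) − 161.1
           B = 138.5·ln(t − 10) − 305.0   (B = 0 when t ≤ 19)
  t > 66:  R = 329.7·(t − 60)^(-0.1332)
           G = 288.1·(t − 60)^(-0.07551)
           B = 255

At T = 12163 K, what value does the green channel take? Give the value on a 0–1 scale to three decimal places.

t = 12163/100 = 121.63; the t > 66 branch applies.
G = 288.1·(121.63 − 60)^(-0.07551) = 288.1·61.63^(-0.07551) = 288.1·0.73258 = 211.055.
On a 0–1 scale: 211.055/255 = 0.8277 → 0.828.

0.828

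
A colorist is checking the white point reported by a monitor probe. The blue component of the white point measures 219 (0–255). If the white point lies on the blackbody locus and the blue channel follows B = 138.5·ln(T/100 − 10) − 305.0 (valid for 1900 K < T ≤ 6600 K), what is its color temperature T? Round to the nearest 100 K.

5400 K

ln(t − 10) = (219 + 305.0) / 138.5 = 3.7834.
t − 10 = e^3.7834 = 43.965, so t = 53.965.
T = 100·t = 5396 K → 5400 K to the nearest 100 K.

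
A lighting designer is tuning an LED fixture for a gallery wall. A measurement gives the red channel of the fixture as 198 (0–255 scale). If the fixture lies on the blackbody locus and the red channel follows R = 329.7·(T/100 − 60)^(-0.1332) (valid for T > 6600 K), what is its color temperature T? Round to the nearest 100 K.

(t − 60)^(-0.1332) = 198/329.7 = 0.60055.
t − 60 = 0.60055^(1/-0.1332) = 0.60055^(-7.508) = 45.980, so t = 105.980.
T = 100·t = 10598 K → 10600 K to the nearest 100 K.

10600 K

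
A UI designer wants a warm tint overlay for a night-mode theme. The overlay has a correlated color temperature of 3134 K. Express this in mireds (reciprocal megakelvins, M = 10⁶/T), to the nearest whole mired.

M = 10⁶ / 3134 = 319.081 → 319 mireds.

319 mireds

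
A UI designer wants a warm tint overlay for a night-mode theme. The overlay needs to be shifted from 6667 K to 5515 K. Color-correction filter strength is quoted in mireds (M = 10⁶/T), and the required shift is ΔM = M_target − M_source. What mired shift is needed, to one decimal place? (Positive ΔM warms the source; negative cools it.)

+31.3 mireds

M_source = 10⁶/6667 = 149.993; M_target = 10⁶/5515 = 181.324.
ΔM = 181.324 − 149.993 = 31.331 → +31.3 mireds, a warming shift.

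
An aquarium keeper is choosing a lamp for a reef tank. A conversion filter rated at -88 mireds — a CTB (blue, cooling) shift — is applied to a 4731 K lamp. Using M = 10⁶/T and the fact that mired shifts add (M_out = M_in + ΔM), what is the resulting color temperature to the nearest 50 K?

M_in = 10⁶/4731 = 211.37 mireds.
M_out = 211.37 + (-88) = 123.37 mireds.
T_out = 10⁶/123.37 = 8105.6 K → 8100 K.

8100 K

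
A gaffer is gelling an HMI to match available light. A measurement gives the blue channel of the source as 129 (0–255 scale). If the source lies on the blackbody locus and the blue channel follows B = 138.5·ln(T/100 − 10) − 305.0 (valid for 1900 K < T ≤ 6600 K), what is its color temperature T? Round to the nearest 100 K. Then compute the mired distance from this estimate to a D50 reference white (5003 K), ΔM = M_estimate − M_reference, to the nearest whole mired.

+103 mireds

ln(t − 10) = (129 + 305.0) / 138.5 = 3.1336.
t − 10 = e^3.1336 = 22.956, so t = 32.956.
T = 100·t = 3296 K → 3300 K to the nearest 100 K.
M_estimate = 10⁶/3300 = 303.03; M_reference = 10⁶/5003 = 199.88.
ΔM = 303.03 − 199.88 = 103.15 → +103 mireds.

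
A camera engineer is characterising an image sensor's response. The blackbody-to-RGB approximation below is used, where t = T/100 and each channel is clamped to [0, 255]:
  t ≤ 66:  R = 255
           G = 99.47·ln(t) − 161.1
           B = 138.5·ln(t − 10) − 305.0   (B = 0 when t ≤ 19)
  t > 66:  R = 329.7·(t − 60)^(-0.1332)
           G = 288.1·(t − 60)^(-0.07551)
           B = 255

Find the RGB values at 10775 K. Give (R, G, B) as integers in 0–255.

t = 10775/100 = 107.75; the t > 66 branch applies.
R = 329.7·(107.75 − 60)^(-0.1332) = 329.7·47.75^(-0.1332) = 329.7·0.59753 = 197.006.
G = 288.1·(107.75 − 60)^(-0.07551) = 288.1·47.75^(-0.07551) = 288.1·0.74683 = 215.161.
B = 255 by definition for t > 66.
Rounded: (197, 215, 255).

(197, 215, 255)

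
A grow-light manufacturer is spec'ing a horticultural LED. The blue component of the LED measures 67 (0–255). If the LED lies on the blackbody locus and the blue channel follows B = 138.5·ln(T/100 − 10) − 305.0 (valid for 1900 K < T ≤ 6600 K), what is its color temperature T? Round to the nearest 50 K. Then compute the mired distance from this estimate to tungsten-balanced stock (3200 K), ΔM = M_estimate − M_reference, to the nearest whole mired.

+96 mireds

ln(t − 10) = (67 + 305.0) / 138.5 = 2.6859.
t − 10 = e^2.6859 = 14.672, so t = 24.672.
T = 100·t = 2467 K → 2450 K to the nearest 50 K.
M_estimate = 10⁶/2450 = 408.16; M_reference = 10⁶/3200 = 312.50.
ΔM = 408.16 − 312.50 = 95.66 → +96 mireds.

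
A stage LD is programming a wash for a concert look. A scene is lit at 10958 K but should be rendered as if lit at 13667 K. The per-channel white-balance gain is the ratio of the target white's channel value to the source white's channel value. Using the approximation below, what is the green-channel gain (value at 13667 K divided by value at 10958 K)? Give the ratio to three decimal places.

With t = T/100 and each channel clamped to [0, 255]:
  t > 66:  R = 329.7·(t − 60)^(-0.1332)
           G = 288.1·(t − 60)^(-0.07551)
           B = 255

0.968

At 10958 K (t = 109.58):
  G = 288.1·(109.58 − 60)^(-0.07551) = 288.1·49.58^(-0.07551) = 288.1·0.74471 = 214.551.
At 13667 K (t = 136.67):
  G = 288.1·(136.67 − 60)^(-0.07551) = 288.1·76.67^(-0.07551) = 288.1·0.72060 = 207.604.
Gain = 207.604 / 214.551 = 0.9676 → 0.968.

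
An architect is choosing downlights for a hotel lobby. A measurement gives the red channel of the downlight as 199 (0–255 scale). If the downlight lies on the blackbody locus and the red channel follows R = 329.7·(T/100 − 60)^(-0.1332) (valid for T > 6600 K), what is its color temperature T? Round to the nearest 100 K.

(t − 60)^(-0.1332) = 199/329.7 = 0.60358.
t − 60 = 0.60358^(1/-0.1332) = 0.60358^(-7.508) = 44.273, so t = 104.273.
T = 100·t = 10427 K → 10400 K to the nearest 100 K.

10400 K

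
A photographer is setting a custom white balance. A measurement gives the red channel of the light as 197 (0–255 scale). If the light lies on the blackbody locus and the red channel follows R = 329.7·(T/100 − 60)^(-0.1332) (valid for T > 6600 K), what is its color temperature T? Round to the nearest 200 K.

(t − 60)^(-0.1332) = 197/329.7 = 0.59751.
t − 60 = 0.59751^(1/-0.1332) = 0.59751^(-7.508) = 47.761, so t = 107.761.
T = 100·t = 10776 K → 10800 K to the nearest 200 K.

10800 K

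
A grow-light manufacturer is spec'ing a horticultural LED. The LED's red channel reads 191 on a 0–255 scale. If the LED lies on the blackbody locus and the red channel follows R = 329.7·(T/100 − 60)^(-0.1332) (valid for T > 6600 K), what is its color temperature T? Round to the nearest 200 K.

(t − 60)^(-0.1332) = 191/329.7 = 0.57931.
t − 60 = 0.57931^(1/-0.1332) = 0.57931^(-7.508) = 60.245, so t = 120.245.
T = 100·t = 12025 K → 12000 K to the nearest 200 K.

12000 K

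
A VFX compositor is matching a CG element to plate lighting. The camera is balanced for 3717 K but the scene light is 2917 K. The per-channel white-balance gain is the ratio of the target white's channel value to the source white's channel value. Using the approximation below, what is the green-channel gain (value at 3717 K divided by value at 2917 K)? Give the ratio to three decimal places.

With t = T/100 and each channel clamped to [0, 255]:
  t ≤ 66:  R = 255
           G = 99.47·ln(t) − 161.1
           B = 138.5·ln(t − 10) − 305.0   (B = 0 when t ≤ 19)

At 2917 K (t = 29.17):
  G = 99.47·ln 29.17 − 161.1 = 99.47·3.3731 − 161.1 = 174.426.
At 3717 K (t = 37.17):
  G = 99.47·ln 37.17 − 161.1 = 99.47·3.6155 − 161.1 = 198.534.
Gain = 198.534 / 174.426 = 1.1382 → 1.138.

1.138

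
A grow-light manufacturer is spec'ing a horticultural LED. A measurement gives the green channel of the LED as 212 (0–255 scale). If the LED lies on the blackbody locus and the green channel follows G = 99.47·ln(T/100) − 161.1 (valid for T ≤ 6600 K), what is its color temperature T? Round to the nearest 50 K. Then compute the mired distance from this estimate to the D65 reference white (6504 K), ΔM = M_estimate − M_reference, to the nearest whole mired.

ln t = (212 + 161.1) / 99.47 = 3.7509.
t = e^3.7509 = 42.559.
T = 100·t = 4256 K → 4250 K to the nearest 50 K.
M_estimate = 10⁶/4250 = 235.29; M_reference = 10⁶/6504 = 153.75.
ΔM = 235.29 − 153.75 = 81.54 → +82 mireds.

+82 mireds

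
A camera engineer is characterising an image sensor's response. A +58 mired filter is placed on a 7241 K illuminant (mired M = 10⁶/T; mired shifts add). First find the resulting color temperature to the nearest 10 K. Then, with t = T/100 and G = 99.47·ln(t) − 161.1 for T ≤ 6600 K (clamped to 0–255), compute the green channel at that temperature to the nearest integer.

M_in = 10⁶/7241 = 138.10; M_out = 138.10 + (+58) = 196.10.
T_out = 10⁶/196.10 = 5099.4 K → 5100 K; t = 51.
G = 99.47·ln 51 − 161.1 = 99.47·3.9318 − 161.1 = 229.999.
Rounded: 230.

230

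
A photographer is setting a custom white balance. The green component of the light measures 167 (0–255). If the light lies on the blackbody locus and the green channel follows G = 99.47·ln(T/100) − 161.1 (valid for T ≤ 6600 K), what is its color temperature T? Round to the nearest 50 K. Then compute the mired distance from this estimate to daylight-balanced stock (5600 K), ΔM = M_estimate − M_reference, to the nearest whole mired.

ln t = (167 + 161.1) / 99.47 = 3.2985.
t = e^3.2985 = 27.072.
T = 100·t = 2707 K → 2700 K to the nearest 50 K.
M_estimate = 10⁶/2700 = 370.37; M_reference = 10⁶/5600 = 178.57.
ΔM = 370.37 − 178.57 = 191.80 → +192 mireds.

+192 mireds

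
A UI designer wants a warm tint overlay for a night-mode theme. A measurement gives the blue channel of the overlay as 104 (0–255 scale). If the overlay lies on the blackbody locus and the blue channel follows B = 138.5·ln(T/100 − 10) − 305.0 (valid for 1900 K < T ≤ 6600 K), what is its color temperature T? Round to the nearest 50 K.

2900 K

ln(t − 10) = (104 + 305.0) / 138.5 = 2.9531.
t − 10 = e^2.9531 = 19.165, so t = 29.165.
T = 100·t = 2916 K → 2900 K to the nearest 50 K.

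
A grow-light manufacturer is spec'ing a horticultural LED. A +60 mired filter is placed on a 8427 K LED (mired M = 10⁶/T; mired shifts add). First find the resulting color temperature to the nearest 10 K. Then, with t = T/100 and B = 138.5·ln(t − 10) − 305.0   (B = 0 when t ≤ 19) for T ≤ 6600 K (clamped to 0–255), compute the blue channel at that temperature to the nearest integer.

225

M_in = 10⁶/8427 = 118.67; M_out = 118.67 + (+60) = 178.67.
T_out = 10⁶/178.67 = 5597.0 K → 5600 K; t = 56.
B = 138.5·ln(56 − 10) − 305.0 = 138.5·ln 46 − 305.0 = 138.5·3.8286 − 305.0 = 225.267.
Rounded: 225.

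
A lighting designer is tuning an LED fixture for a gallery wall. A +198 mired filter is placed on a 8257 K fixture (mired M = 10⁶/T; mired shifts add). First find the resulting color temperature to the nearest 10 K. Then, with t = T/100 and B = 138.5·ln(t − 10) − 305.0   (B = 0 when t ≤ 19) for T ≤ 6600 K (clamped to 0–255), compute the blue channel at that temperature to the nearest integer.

M_in = 10⁶/8257 = 121.11; M_out = 121.11 + (+198) = 319.11.
T_out = 10⁶/319.11 = 3133.7 K → 3130 K; t = 31.3.
B = 138.5·ln(31.3 − 10) − 305.0 = 138.5·ln 21.3 − 305.0 = 138.5·3.0587 − 305.0 = 118.631.
Rounded: 119.

119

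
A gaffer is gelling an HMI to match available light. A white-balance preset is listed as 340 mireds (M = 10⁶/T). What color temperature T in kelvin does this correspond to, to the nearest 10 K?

T = 10⁶ / 340 = 2941.18 K → 2940 K.

2940 K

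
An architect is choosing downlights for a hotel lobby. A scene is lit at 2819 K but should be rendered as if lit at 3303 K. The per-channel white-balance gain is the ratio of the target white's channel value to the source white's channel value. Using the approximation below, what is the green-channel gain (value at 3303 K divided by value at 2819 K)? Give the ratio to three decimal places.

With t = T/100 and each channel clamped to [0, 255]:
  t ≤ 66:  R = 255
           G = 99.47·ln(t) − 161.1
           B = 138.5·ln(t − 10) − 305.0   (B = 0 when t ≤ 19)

1.092

At 2819 K (t = 28.19):
  G = 99.47·ln 28.19 − 161.1 = 99.47·3.3390 − 161.1 = 171.027.
At 3303 K (t = 33.03):
  G = 99.47·ln 33.03 − 161.1 = 99.47·3.4974 − 161.1 = 186.788.
Gain = 186.788 / 171.027 = 1.0922 → 1.092.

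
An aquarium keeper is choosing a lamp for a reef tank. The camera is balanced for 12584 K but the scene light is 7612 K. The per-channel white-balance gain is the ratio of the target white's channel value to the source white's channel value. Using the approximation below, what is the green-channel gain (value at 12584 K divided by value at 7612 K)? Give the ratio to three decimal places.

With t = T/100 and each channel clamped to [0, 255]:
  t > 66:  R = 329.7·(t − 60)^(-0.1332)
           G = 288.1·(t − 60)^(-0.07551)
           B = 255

At 7612 K (t = 76.12):
  G = 288.1·(76.12 − 60)^(-0.07551) = 288.1·16.12^(-0.07551) = 288.1·0.81065 = 233.547.
At 12584 K (t = 125.84):
  G = 288.1·(125.84 − 60)^(-0.07551) = 288.1·65.84^(-0.07551) = 288.1·0.72893 = 210.005.
Gain = 210.005 / 233.547 = 0.8992 → 0.899.

0.899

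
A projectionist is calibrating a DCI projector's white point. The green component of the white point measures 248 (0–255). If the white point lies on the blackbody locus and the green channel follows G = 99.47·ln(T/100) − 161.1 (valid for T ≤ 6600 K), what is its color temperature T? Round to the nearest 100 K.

ln t = (248 + 161.1) / 99.47 = 4.1128.
t = e^4.1128 = 61.117.
T = 100·t = 6112 K → 6100 K to the nearest 100 K.

6100 K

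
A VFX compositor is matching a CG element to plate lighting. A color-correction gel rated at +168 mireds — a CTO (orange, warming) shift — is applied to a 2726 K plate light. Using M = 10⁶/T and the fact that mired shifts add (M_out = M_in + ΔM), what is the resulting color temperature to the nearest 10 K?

M_in = 10⁶/2726 = 366.84 mireds.
M_out = 366.84 + (+168) = 534.84 mireds.
T_out = 10⁶/534.84 = 1869.7 K → 1870 K.

1870 K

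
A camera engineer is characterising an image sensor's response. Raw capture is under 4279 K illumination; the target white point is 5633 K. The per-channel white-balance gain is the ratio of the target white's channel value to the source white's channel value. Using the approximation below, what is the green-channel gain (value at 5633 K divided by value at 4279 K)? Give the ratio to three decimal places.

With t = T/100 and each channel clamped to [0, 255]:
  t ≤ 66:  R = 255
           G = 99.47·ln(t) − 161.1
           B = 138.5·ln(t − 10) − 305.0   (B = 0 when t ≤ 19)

At 4279 K (t = 42.79):
  G = 99.47·ln 42.79 − 161.1 = 99.47·3.7563 − 161.1 = 212.540.
At 5633 K (t = 56.33):
  G = 99.47·ln 56.33 − 161.1 = 99.47·4.0312 − 161.1 = 239.886.
Gain = 239.886 / 212.540 = 1.1287 → 1.129.

1.129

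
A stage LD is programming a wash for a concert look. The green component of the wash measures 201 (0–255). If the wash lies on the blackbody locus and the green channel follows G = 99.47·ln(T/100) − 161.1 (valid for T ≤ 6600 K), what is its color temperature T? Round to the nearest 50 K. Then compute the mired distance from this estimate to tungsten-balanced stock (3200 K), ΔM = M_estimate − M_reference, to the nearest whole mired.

ln t = (201 + 161.1) / 99.47 = 3.6403.
t = e^3.6403 = 38.103.
T = 100·t = 3810 K → 3800 K to the nearest 50 K.
M_estimate = 10⁶/3800 = 263.16; M_reference = 10⁶/3200 = 312.50.
ΔM = 263.16 − 312.50 = -49.34 → -49 mireds.

-49 mireds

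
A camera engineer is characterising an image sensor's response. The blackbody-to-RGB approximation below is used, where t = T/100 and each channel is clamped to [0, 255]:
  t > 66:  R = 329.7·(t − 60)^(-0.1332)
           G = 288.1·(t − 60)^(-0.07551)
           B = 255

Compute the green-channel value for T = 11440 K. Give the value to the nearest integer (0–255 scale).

t = 11440/100 = 114.4; the t > 66 branch applies.
G = 288.1·(114.4 − 60)^(-0.07551) = 288.1·54.4^(-0.07551) = 288.1·0.73951 = 213.053.
Rounded: 213.

213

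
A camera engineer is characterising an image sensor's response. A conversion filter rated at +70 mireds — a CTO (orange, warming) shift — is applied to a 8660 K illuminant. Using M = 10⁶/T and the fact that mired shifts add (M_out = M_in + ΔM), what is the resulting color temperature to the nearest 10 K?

M_in = 10⁶/8660 = 115.47 mireds.
M_out = 115.47 + (+70) = 185.47 mireds.
T_out = 10⁶/185.47 = 5391.6 K → 5390 K.

5390 K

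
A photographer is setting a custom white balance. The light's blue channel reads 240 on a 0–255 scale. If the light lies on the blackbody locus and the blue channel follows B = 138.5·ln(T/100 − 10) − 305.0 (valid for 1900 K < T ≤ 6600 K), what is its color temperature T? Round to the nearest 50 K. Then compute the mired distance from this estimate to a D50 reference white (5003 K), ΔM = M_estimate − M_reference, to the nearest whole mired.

-36 mireds

ln(t − 10) = (240 + 305.0) / 138.5 = 3.9350.
t − 10 = e^3.9350 = 51.163, so t = 61.163.
T = 100·t = 6116 K → 6100 K to the nearest 50 K.
M_estimate = 10⁶/6100 = 163.93; M_reference = 10⁶/5003 = 199.88.
ΔM = 163.93 − 199.88 = -35.95 → -36 mireds.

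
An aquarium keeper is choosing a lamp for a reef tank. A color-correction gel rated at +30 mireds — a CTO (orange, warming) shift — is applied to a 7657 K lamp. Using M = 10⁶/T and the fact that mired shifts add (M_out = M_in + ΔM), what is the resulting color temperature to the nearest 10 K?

M_in = 10⁶/7657 = 130.60 mireds.
M_out = 130.60 + (+30) = 160.60 mireds.
T_out = 10⁶/160.60 = 6226.7 K → 6230 K.

6230 K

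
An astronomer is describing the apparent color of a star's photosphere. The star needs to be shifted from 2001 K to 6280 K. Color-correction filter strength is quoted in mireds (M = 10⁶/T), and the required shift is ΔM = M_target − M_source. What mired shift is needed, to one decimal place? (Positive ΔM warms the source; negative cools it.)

M_source = 10⁶/2001 = 499.750; M_target = 10⁶/6280 = 159.236.
ΔM = 159.236 − 499.750 = -340.514 → -340.5 mireds, a cooling shift.

-340.5 mireds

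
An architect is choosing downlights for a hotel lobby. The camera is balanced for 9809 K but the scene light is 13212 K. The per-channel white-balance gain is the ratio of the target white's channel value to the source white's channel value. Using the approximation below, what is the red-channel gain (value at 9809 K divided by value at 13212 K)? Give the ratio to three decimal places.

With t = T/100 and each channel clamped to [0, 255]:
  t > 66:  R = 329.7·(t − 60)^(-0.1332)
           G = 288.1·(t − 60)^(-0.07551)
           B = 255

1.089

At 13212 K (t = 132.12):
  R = 329.7·(132.12 − 60)^(-0.1332) = 329.7·72.12^(-0.1332) = 329.7·0.56560 = 186.477.
At 9809 K (t = 98.09):
  R = 329.7·(98.09 − 60)^(-0.1332) = 329.7·38.09^(-0.1332) = 329.7·0.61579 = 203.028.
Gain = 203.028 / 186.477 = 1.0888 → 1.089.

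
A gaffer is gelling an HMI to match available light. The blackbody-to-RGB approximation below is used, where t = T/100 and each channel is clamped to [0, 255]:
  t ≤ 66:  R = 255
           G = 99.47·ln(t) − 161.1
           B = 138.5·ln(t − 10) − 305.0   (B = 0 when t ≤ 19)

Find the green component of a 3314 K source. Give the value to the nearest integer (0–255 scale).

187

t = 3314/100 = 33.14; the t ≤ 66 branch applies.
G = 99.47·ln 33.14 − 161.1 = 99.47·3.5007 − 161.1 = 187.119.
Rounded: 187.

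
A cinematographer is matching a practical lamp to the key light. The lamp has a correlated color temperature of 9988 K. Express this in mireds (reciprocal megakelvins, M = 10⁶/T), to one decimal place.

M = 10⁶ / 9988 = 100.120 → 100.1 mireds.

100.1 mireds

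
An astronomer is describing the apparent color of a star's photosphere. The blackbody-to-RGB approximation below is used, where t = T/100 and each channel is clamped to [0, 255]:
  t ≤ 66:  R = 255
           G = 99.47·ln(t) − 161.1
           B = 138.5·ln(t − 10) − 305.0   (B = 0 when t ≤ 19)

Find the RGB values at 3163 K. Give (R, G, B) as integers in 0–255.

(255, 182, 121)

t = 3163/100 = 31.63; the t ≤ 66 branch applies.
R = 255 by definition for t ≤ 66.
G = 99.47·ln 31.63 − 161.1 = 99.47·3.4541 − 161.1 = 182.480.
B = 138.5·ln(31.63 − 10) − 305.0 = 138.5·ln 21.63 − 305.0 = 138.5·3.0741 − 305.0 = 120.760.
Rounded: (255, 182, 121).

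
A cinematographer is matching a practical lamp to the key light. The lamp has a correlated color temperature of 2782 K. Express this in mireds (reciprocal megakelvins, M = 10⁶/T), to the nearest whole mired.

M = 10⁶ / 2782 = 359.454 → 359 mireds.

359 mireds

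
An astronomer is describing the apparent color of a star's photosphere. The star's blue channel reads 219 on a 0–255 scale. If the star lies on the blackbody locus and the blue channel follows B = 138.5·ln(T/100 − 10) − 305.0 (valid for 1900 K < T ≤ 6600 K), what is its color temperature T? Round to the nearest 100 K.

5400 K

ln(t − 10) = (219 + 305.0) / 138.5 = 3.7834.
t − 10 = e^3.7834 = 43.965, so t = 53.965.
T = 100·t = 5396 K → 5400 K to the nearest 100 K.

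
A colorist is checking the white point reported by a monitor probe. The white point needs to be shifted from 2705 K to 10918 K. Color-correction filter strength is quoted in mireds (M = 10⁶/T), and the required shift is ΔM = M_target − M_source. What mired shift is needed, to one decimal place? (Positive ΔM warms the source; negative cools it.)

-278.1 mireds

M_source = 10⁶/2705 = 369.686; M_target = 10⁶/10918 = 91.592.
ΔM = 91.592 − 369.686 = -278.094 → -278.1 mireds, a cooling shift.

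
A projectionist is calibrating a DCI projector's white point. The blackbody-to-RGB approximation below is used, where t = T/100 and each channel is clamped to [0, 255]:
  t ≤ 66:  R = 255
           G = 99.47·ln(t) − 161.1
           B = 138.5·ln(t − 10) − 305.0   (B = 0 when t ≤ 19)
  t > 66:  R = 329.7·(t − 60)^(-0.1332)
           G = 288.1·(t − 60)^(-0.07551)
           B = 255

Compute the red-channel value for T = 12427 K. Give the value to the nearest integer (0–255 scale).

t = 12427/100 = 124.27; the t > 66 branch applies.
R = 329.7·(124.27 − 60)^(-0.1332) = 329.7·64.27^(-0.1332) = 329.7·0.57435 = 189.362.
Rounded: 189.

189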